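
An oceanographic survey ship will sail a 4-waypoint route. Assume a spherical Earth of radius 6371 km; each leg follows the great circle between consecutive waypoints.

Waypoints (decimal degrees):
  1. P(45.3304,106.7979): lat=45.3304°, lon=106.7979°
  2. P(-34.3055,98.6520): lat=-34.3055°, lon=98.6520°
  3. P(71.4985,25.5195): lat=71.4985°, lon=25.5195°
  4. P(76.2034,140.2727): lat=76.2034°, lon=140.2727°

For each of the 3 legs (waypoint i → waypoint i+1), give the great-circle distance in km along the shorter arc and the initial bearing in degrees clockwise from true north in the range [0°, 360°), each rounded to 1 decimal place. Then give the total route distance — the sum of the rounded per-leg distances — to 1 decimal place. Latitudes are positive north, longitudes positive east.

Leg 1: φ1=0.7911647, φ2=-0.5987439, Δφ=-1.3899087, Δλ=-0.1421728 rad; a=sin²(Δφ/2)+cosφ1·cosφ2·sin²(Δλ/2)=0.4129782004; c=2·atan2(√a, √(1-a))=1.395861866; dist=6371·c=8893.036 ≈ 8893.0 km; running total=8893.0 km
Leg 1 bearing: y=sinΔλ·cosφ2=-0.11704575, x=cosφ1·sinφ2-sinφ1·cosφ2·cosΔλ=-0.97775719; θ=atan2(y, x)=-173.1737° <0 so +360° → 186.8263° ≈ 186.8°
Leg 2: φ1=-0.5987439, φ2=1.2478842, Δφ=1.8466282, Δλ=-1.2764029 rad; a=sin²(Δφ/2)+cosφ1·cosφ2·sin²(Δλ/2)=0.7292083210; c=2·atan2(√a, √(1-a))=2.047009124; dist=6371·c=13041.495 ≈ 13041.5 km; running total=21934.5 km
Leg 2 bearing: y=sinΔλ·cosφ2=-0.30367744, x=cosφ1·sinφ2-sinφ1·cosφ2·cosΔλ=0.83524499; θ=atan2(y, x)=-19.9802° <0 so +360° → 340.0198° ≈ 340.0°
Leg 3: φ1=1.2478842, φ2=1.3300002, Δφ=0.0821160, Δλ=2.0028212 rad; a=sin²(Δφ/2)+cosφ1·cosφ2·sin²(Δλ/2)=0.0553655610; c=2·atan2(√a, √(1-a))=0.475052133; dist=6371·c=3026.557 ≈ 3026.6 km; running total=24961.1 km
Leg 3 bearing: y=sinΔλ·cosφ2=0.21656462, x=cosφ1·sinφ2-sinφ1·cosφ2·cosΔλ=0.40286552; θ=atan2(y, x)=28.2607° ≈ 28.3°

Leg 1: dist=8893.0 km, bearing=186.8°
Leg 2: dist=13041.5 km, bearing=340.0°
Leg 3: dist=3026.6 km, bearing=28.3°
Total: 24961.1 km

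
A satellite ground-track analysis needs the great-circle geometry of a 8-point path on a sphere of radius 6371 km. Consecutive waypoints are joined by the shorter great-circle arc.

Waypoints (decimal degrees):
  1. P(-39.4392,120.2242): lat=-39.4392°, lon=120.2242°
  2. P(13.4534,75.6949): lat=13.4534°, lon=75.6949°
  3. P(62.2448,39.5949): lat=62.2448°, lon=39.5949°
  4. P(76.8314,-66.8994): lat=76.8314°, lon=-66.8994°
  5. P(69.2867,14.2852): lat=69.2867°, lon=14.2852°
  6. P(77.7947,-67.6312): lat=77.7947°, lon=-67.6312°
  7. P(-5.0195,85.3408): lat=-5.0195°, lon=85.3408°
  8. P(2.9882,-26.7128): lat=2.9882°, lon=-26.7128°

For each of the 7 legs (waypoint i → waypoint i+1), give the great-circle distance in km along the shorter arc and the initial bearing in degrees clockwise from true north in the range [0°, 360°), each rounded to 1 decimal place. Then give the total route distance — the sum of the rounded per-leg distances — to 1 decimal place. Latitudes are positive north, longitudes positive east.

Leg 1: dist=7471.3 km, bearing=312.3°
Leg 2: dist=6129.2 km, bearing=340.5°
Leg 3: dist=3751.9 km, bearing=336.8°
Leg 4: dist=2514.6 km, bearing=65.4°
Leg 5: dist=2487.6 km, bearing=326.6°
Leg 6: dist=11770.0 km, bearing=28.1°
Leg 7: dist=12477.8 km, bearing=271.2°
Total: 46602.4 km

Leg 1: φ1=-0.6883439, φ2=0.2348061, Δφ=0.9231500, Δλ=-0.7771829 rad; a=sin²(Δφ/2)+cosφ1·cosφ2·sin²(Δλ/2)=0.3061689212; c=2·atan2(√a, √(1-a))=1.172702258; dist=6371·c=7471.286 ≈ 7471.3 km; running total=7471.3 km
Leg 1 bearing: y=sinΔλ·cosφ2=-0.68203058, x=cosφ1·sinφ2-sinφ1·cosφ2·cosΔλ=0.62012284; θ=atan2(y, x)=-47.7219° <0 so +360° → 312.2781° ≈ 312.3°
Leg 2: φ1=0.2348061, φ2=1.0863767, Δφ=0.8515706, Δλ=-0.6300639 rad; a=sin²(Δφ/2)+cosφ1·cosφ2·sin²(Δλ/2)=0.2140810249; c=2·atan2(√a, √(1-a))=0.962051815; dist=6371·c=6129.232 ≈ 6129.2 km; running total=13600.5 km
Leg 2 bearing: y=sinΔλ·cosφ2=-0.27438570, x=cosφ1·sinφ2-sinφ1·cosφ2·cosΔλ=0.77311955; θ=atan2(y, x)=-19.5401° <0 so +360° → 340.4599° ≈ 340.5°
Leg 3: φ1=1.0863767, φ2=1.3409609, Δφ=0.2545842, Δλ=-1.8586762 rad; a=sin²(Δφ/2)+cosφ1·cosφ2·sin²(Δλ/2)=0.0842236249; c=2·atan2(√a, √(1-a))=0.588898962; dist=6371·c=3751.875 ≈ 3751.9 km; running total=17352.4 km
Leg 3 bearing: y=sinΔλ·cosφ2=-0.21844214, x=cosφ1·sinφ2-sinφ1·cosφ2·cosΔλ=0.51068880; θ=atan2(y, x)=-23.1583° <0 so +360° → 336.8417° ≈ 336.8°
Leg 4: φ1=1.3409609, φ2=1.2092810, Δφ=-0.1316799, Δλ=1.4169386 rad; a=sin²(Δφ/2)+cosφ1·cosφ2·sin²(Δλ/2)=0.0384429264; c=2·atan2(√a, √(1-a))=0.394694326; dist=6371·c=2514.598 ≈ 2514.6 km; running total=19867.0 km
Leg 4 bearing: y=sinΔλ·cosφ2=0.34951389, x=cosφ1·sinφ2-sinφ1·cosφ2·cosΔλ=0.16031316; θ=atan2(y, x)=65.3603° ≈ 65.4°
Leg 5: φ1=1.2092810, φ2=1.3577737, Δφ=0.1484926, Δλ=-1.4297109 rad; a=sin²(Δφ/2)+cosφ1·cosφ2·sin²(Δλ/2)=0.0376329134; c=2·atan2(√a, √(1-a))=0.390459743; dist=6371·c=2487.619 ≈ 2487.6 km; running total=22354.6 km
Leg 5 bearing: y=sinΔλ·cosφ2=-0.20931458, x=cosφ1·sinφ2-sinφ1·cosφ2·cosΔλ=0.31789010; θ=atan2(y, x)=-33.3629° <0 so +360° → 326.6371° ≈ 326.6°
Leg 6: φ1=1.3577737, φ2=-0.0876068, Δφ=-1.4453805, Δλ=2.6698651 rad; a=sin²(Δφ/2)+cosφ1·cosφ2·sin²(Δλ/2)=0.6365601253; c=2·atan2(√a, √(1-a))=1.847431443; dist=6371·c=11769.986 ≈ 11770.0 km; running total=34124.6 km
Leg 6 bearing: y=sinΔλ·cosφ2=0.45268314, x=cosφ1·sinφ2-sinφ1·cosφ2·cosΔλ=0.84881288; θ=atan2(y, x)=28.0716° ≈ 28.1°
Leg 7: φ1=-0.0876068, φ2=0.0521539, Δφ=0.1397607, Δλ=-1.9557043 rad; a=sin²(Δφ/2)+cosφ1·cosφ2·sin²(Δλ/2)=0.6890432038; c=2·atan2(√a, √(1-a))=1.958524721; dist=6371·c=12477.761 ≈ 12477.8 km; running total=46602.4 km
Leg 7 bearing: y=sinΔλ·cosφ2=-0.92557278, x=cosφ1·sinφ2-sinφ1·cosφ2·cosΔλ=0.01912304; θ=atan2(y, x)=-88.8164° <0 so +360° → 271.1836° ≈ 271.2°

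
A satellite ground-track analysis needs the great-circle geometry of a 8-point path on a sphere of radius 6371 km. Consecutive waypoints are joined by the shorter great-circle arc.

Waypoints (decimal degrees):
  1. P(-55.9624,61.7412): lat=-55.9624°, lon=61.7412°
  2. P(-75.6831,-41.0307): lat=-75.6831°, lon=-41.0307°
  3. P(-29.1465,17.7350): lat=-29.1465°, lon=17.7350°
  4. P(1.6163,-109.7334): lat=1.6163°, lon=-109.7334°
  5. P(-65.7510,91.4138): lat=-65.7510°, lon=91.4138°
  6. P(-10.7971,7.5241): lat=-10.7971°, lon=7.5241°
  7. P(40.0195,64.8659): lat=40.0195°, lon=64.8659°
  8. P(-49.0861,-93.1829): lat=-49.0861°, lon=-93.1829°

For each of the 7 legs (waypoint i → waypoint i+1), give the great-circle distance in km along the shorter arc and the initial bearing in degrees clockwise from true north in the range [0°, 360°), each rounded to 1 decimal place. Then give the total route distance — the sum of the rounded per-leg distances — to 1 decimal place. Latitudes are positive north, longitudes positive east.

Leg 1: φ1=-0.9767281, φ2=-1.3209193, Δφ=-0.3441911, Δλ=-1.7937080 rad; a=sin²(Δφ/2)+cosφ1·cosφ2·sin²(Δλ/2)=0.1138325175; c=2·atan2(√a, √(1-a))=0.688287482; dist=6371·c=4385.080 ≈ 4385.1 km; running total=4385.1 km
Leg 1 bearing: y=sinΔλ·cosφ2=-0.24116648, x=cosφ1·sinφ2-sinφ1·cosφ2·cosΔλ=-0.58765418; θ=atan2(y, x)=-157.6873° <0 so +360° → 202.3127° ≈ 202.3°
Leg 2: φ1=-1.3209193, φ2=-0.5087024, Δφ=0.8122169, Δλ=1.0256550 rad; a=sin²(Δφ/2)+cosφ1·cosφ2·sin²(Δλ/2)=0.2080457386; c=2·atan2(√a, √(1-a))=0.947261403; dist=6371·c=6035.002 ≈ 6035.0 km; running total=10420.1 km
Leg 2 bearing: y=sinΔλ·cosφ2=0.74678469, x=cosφ1·sinφ2-sinφ1·cosφ2·cosΔλ=0.31837629; θ=atan2(y, x)=66.9100° ≈ 66.9°
Leg 3: φ1=-0.5087024, φ2=0.0282098, Δφ=0.5369121, Δλ=-2.2247433 rad; a=sin²(Δφ/2)+cosφ1·cosφ2·sin²(Δλ/2)=0.7724111693; c=2·atan2(√a, √(1-a))=2.146973560; dist=6371·c=13678.369 ≈ 13678.4 km; running total=24098.5 km
Leg 3 bearing: y=sinΔλ·cosφ2=-0.79337318, x=cosφ1·sinφ2-sinφ1·cosφ2·cosΔλ=-0.27152829; θ=atan2(y, x)=-108.8933° <0 so +360° → 251.1067° ≈ 251.1°
Leg 4: φ1=0.0282098, φ2=-1.1475714, Δφ=-1.1757812, Δλ=3.5106809 rad; a=sin²(Δφ/2)+cosφ1·cosφ2·sin²(Δλ/2)=0.7043049021; c=2·atan2(√a, √(1-a))=1.991726716; dist=6371·c=12689.291 ≈ 12689.3 km; running total=36787.8 km
Leg 4 bearing: y=sinΔλ·cosφ2=-0.14816735, x=cosφ1·sinφ2-sinφ1·cosφ2·cosΔλ=-0.90060228; θ=atan2(y, x)=-170.6574° <0 so +360° → 189.3426° ≈ 189.3°
Leg 5: φ1=-1.1475714, φ2=-0.1884449, Δφ=0.9591265, Δλ=-1.4641515 rad; a=sin²(Δφ/2)+cosφ1·cosφ2·sin²(Δλ/2)=0.3931271807; c=2·atan2(√a, √(1-a))=1.355388714; dist=6371·c=8635.181 ≈ 8635.2 km; running total=45423.0 km
Leg 5 bearing: y=sinΔλ·cosφ2=-0.97671613, x=cosφ1·sinφ2-sinφ1·cosφ2·cosΔλ=0.01839552; θ=atan2(y, x)=-88.9210° <0 so +360° → 271.0790° ≈ 271.1°
Leg 6: φ1=-0.1884449, φ2=0.6984720, Δφ=0.8869170, Δλ=1.0008032 rad; a=sin²(Δφ/2)+cosφ1·cosφ2·sin²(Δλ/2)=0.3572598447; c=2·atan2(√a, √(1-a))=1.281288769; dist=6371·c=8163.091 ≈ 8163.1 km; running total=53586.1 km
Leg 6 bearing: y=sinΔλ·cosφ2=0.64475219, x=cosφ1·sinφ2-sinφ1·cosφ2·cosΔλ=0.70908082; θ=atan2(y, x)=42.2796° ≈ 42.3°
Leg 7: φ1=0.6984720, φ2=-0.8567141, Δφ=-1.5551861, Δλ=-2.7584719 rad; a=sin²(Δφ/2)+cosφ1·cosφ2·sin²(Δλ/2)=0.9755720973; c=2·atan2(√a, √(1-a))=2.827717245; dist=6371·c=18015.387 ≈ 18015.4 km; running total=71601.5 km
Leg 7 bearing: y=sinΔλ·cosφ2=-0.24482163, x=cosφ1·sinφ2-sinφ1·cosφ2·cosΔλ=-0.18811457; θ=atan2(y, x)=-127.5377° <0 so +360° → 232.4623° ≈ 232.5°

Leg 1: dist=4385.1 km, bearing=202.3°
Leg 2: dist=6035.0 km, bearing=66.9°
Leg 3: dist=13678.4 km, bearing=251.1°
Leg 4: dist=12689.3 km, bearing=189.3°
Leg 5: dist=8635.2 km, bearing=271.1°
Leg 6: dist=8163.1 km, bearing=42.3°
Leg 7: dist=18015.4 km, bearing=232.5°
Total: 71601.5 km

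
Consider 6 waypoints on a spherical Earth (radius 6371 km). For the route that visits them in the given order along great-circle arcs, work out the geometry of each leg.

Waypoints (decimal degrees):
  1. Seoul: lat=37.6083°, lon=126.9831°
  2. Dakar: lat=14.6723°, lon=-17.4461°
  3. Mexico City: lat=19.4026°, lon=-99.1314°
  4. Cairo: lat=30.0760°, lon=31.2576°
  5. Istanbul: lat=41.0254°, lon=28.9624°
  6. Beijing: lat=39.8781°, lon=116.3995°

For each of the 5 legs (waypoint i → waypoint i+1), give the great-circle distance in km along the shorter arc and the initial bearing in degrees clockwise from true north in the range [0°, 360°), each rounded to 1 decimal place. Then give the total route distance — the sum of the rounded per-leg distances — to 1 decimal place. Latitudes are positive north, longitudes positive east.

Leg 1: φ1=0.6563887, φ2=0.2560799, Δφ=-0.4003087, Δλ=-2.5207651 rad; a=sin²(Δφ/2)+cosφ1·cosφ2·sin²(Δλ/2)=0.7343943122; c=2·atan2(√a, √(1-a))=2.058715201; dist=6371·c=13116.075 ≈ 13116.1 km; running total=13116.1 km
Leg 1 bearing: y=sinΔλ·cosφ2=-0.56273918, x=cosφ1·sinφ2-sinφ1·cosφ2·cosΔλ=0.68085376; θ=atan2(y, x)=-39.5744° <0 so +360° → 320.4256° ≈ 320.4°
Leg 2: φ1=0.2560799, φ2=0.3386393, Δφ=0.0825593, Δλ=-1.4256774 rad; a=sin²(Δφ/2)+cosφ1·cosφ2·sin²(Δλ/2)=0.3919532637; c=2·atan2(√a, √(1-a))=1.352984702; dist=6371·c=8619.866 ≈ 8619.9 km; running total=21736.0 km
Leg 2 bearing: y=sinΔλ·cosφ2=-0.93329326, x=cosφ1·sinφ2-sinφ1·cosφ2·cosΔλ=0.28682275; θ=atan2(y, x)=-72.9166° <0 so +360° → 287.0834° ≈ 287.1°
Leg 3: φ1=0.3386393, φ2=0.5249252, Δφ=0.1862860, Δλ=2.2757174 rad; a=sin²(Δφ/2)+cosφ1·cosφ2·sin²(Δλ/2)=0.6812013484; c=2·atan2(√a, √(1-a))=1.941640873; dist=6371·c=12370.194 ≈ 12370.2 km; running total=34106.2 km
Leg 3 bearing: y=sinΔλ·cosφ2=0.65911353, x=cosφ1·sinφ2-sinφ1·cosφ2·cosΔλ=0.65896406; θ=atan2(y, x)=45.0065° ≈ 45.0°
Leg 4: φ1=0.5249252, φ2=0.7160283, Δφ=0.1911031, Δλ=-0.0400588 rad; a=sin²(Δφ/2)+cosφ1·cosφ2·sin²(Δλ/2)=0.0093642157; c=2·atan2(√a, √(1-a))=0.193841090; dist=6371·c=1234.962 ≈ 1235.0 km; running total=35341.2 km
Leg 4 bearing: y=sinΔλ·cosφ2=-0.03021302, x=cosφ1·sinφ2-sinφ1·cosφ2·cosΔλ=0.19024532; θ=atan2(y, x)=-9.0238° <0 so +360° → 350.9762° ≈ 351.0°
Leg 5: φ1=0.7160283, φ2=0.6960041, Δφ=-0.0200242, Δλ=1.5260653 rad; a=sin²(Δφ/2)+cosφ1·cosφ2·sin²(Δλ/2)=0.2766303858; c=2·atan2(√a, √(1-a))=1.107679006; dist=6371·c=7057.023 ≈ 7057.0 km; running total=42398.2 km
Leg 5 bearing: y=sinΔλ·cosφ2=0.76664266, x=cosφ1·sinφ2-sinφ1·cosφ2·cosΔλ=0.46117577; θ=atan2(y, x)=58.9709° ≈ 59.0°

Leg 1: dist=13116.1 km, bearing=320.4°
Leg 2: dist=8619.9 km, bearing=287.1°
Leg 3: dist=12370.2 km, bearing=45.0°
Leg 4: dist=1235.0 km, bearing=351.0°
Leg 5: dist=7057.0 km, bearing=59.0°
Total: 42398.2 km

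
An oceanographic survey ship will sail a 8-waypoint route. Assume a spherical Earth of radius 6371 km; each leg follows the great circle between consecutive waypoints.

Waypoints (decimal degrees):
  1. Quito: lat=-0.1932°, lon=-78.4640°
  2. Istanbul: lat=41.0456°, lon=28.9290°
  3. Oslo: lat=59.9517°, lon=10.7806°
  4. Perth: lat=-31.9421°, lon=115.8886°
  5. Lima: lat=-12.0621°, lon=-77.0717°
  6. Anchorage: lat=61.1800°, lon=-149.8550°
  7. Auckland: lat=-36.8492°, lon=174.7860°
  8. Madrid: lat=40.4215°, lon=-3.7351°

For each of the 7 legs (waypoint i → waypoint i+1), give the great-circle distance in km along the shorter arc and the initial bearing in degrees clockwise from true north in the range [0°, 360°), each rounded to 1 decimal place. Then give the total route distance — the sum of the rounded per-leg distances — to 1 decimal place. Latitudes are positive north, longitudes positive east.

Leg 1: φ1=-0.0033720, φ2=0.7163809, Δφ=0.7197528, Δλ=1.8743614 rad; a=sin²(Δφ/2)+cosφ1·cosφ2·sin²(Δλ/2)=0.6138288832; c=2·atan2(√a, √(1-a))=1.800467934; dist=6371·c=11470.781 ≈ 11470.8 km; running total=11470.8 km
Leg 1 bearing: y=sinΔλ·cosφ2=0.71970339, x=cosφ1·sinφ2-sinφ1·cosφ2·cosΔλ=0.65589555; θ=atan2(y, x)=47.6558° ≈ 47.7°
Leg 2: φ1=0.7163809, φ2=1.0463546, Δφ=0.3299737, Δλ=-0.3167493 rad; a=sin²(Δφ/2)+cosφ1·cosφ2·sin²(Δλ/2)=0.0363679050; c=2·atan2(√a, √(1-a))=0.383757925; dist=6371·c=2444.922 ≈ 2444.9 km; running total=13915.7 km
Leg 2 bearing: y=sinΔλ·cosφ2=-0.15596697, x=cosφ1·sinφ2-sinφ1·cosφ2·cosΔλ=0.34037542; θ=atan2(y, x)=-24.6182° <0 so +360° → 335.3818° ≈ 335.4°
Leg 3: φ1=1.0463546, φ2=-0.5574948, Δφ=-1.6038494, Δλ=1.8344807 rad; a=sin²(Δφ/2)+cosφ1·cosφ2·sin²(Δλ/2)=0.7843532350; c=2·atan2(√a, √(1-a))=2.175728722; dist=6371·c=13861.568 ≈ 13861.6 km; running total=27777.3 km
Leg 3 bearing: y=sinΔλ·cosφ2=0.81925295, x=cosφ1·sinφ2-sinφ1·cosφ2·cosΔλ=-0.07346803; θ=atan2(y, x)=95.1244° ≈ 95.1°
Leg 4: φ1=-0.5574948, φ2=-0.2105234, Δφ=0.3469715, Δλ=-3.3677926 rad; a=sin²(Δφ/2)+cosφ1·cosφ2·sin²(Δλ/2)=0.8490745411; c=2·atan2(√a, √(1-a))=2.343605301; dist=6371·c=14931.109 ≈ 14931.1 km; running total=42708.4 km
Leg 4 bearing: y=sinΔλ·cosφ2=0.21932423, x=cosφ1·sinφ2-sinφ1·cosφ2·cosΔλ=-0.68153117; θ=atan2(y, x)=162.1613° ≈ 162.2°
Leg 5: φ1=-0.2105234, φ2=1.0677924, Δφ=1.2783158, Δλ=-1.2703082 rad; a=sin²(Δφ/2)+cosφ1·cosφ2·sin²(Δλ/2)=0.5217776377; c=2·atan2(√a, √(1-a))=1.614365385; dist=6371·c=10285.122 ≈ 10285.1 km; running total=52993.5 km
Leg 5 bearing: y=sinΔλ·cosφ2=-0.46045947, x=cosφ1·sinφ2-sinφ1·cosφ2·cosΔλ=0.88661153; θ=atan2(y, x)=-27.4450° <0 so +360° → 332.5550° ≈ 332.6°
Leg 6: φ1=1.0677924, φ2=-0.6431399, Δφ=-1.7109323, Δλ=5.6660543 rad; a=sin²(Δφ/2)+cosφ1·cosφ2·sin²(Δλ/2)=0.6054163872; c=2·atan2(√a, √(1-a))=1.783223132; dist=6371·c=11360.915 ≈ 11360.9 km; running total=64354.4 km
Leg 6 bearing: y=sinΔλ·cosφ2=-0.46308358, x=cosφ1·sinφ2-sinφ1·cosφ2·cosΔλ=-0.86087347; θ=atan2(y, x)=-151.7232° <0 so +360° → 208.2768° ≈ 208.3°
Leg 7: φ1=-0.6431399, φ2=0.7054883, Δφ=1.3486281, Δλ=-3.1157810 rad; a=sin²(Δφ/2)+cosφ1·cosφ2·sin²(Δλ/2)=0.9989270209; c=2·atan2(√a, √(1-a))=3.076068212; dist=6371·c=19597.631 ≈ 19597.6 km; running total=83952.0 km
Leg 7 bearing: y=sinΔλ·cosφ2=-0.01964812, x=cosφ1·sinφ2-sinφ1·cosφ2·cosΔλ=0.06246009; θ=atan2(y, x)=-17.4621° <0 so +360° → 342.5379° ≈ 342.5°

Leg 1: dist=11470.8 km, bearing=47.7°
Leg 2: dist=2444.9 km, bearing=335.4°
Leg 3: dist=13861.6 km, bearing=95.1°
Leg 4: dist=14931.1 km, bearing=162.2°
Leg 5: dist=10285.1 km, bearing=332.6°
Leg 6: dist=11360.9 km, bearing=208.3°
Leg 7: dist=19597.6 km, bearing=342.5°
Total: 83952.0 km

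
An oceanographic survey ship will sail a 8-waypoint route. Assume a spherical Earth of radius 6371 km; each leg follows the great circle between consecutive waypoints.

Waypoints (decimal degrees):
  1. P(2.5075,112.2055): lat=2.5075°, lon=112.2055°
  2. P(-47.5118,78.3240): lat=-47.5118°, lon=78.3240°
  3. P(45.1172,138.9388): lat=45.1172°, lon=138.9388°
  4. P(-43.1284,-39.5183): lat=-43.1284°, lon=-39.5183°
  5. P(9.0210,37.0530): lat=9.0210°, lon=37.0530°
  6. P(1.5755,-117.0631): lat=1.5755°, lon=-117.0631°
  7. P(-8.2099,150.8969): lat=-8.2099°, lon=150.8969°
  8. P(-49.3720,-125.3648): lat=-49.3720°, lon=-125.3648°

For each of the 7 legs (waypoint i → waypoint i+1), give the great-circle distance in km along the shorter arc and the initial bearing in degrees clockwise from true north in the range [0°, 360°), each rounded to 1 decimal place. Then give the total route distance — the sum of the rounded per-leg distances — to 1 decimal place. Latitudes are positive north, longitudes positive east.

Leg 1: dist=6464.1 km, bearing=206.3°
Leg 2: dist=11872.9 km, bearing=40.0°
Leg 3: dist=19762.0 km, bearing=330.3°
Leg 4: dist=9623.8 km, bearing=74.2°
Leg 5: dist=16914.7 km, bearing=291.1°
Leg 6: dist=10257.0 km, bearing=261.8°
Leg 7: dist=8863.1 km, bearing=138.9°
Total: 83757.6 km

Leg 1: φ1=0.0437641, φ2=-0.8292373, Δφ=-0.8730015, Δλ=-0.5913437 rad; a=sin²(Δφ/2)+cosφ1·cosφ2·sin²(Δλ/2)=0.2360276304; c=2·atan2(√a, √(1-a))=1.014617594; dist=6371·c=6464.129 ≈ 6464.1 km; running total=6464.1 km
Leg 1 bearing: y=sinΔλ·cosφ2=-0.37654140, x=cosφ1·sinφ2-sinφ1·cosφ2·cosΔλ=-0.76124301; θ=atan2(y, x)=-153.6812° <0 so +360° → 206.3188° ≈ 206.3°
Leg 2: φ1=-0.8292373, φ2=0.7874437, Δφ=1.6166810, Δλ=1.0579278 rad; a=sin²(Δφ/2)+cosφ1·cosφ2·sin²(Δλ/2)=0.6443129766; c=2·atan2(√a, √(1-a))=1.863587731; dist=6371·c=11872.917 ≈ 11872.9 km; running total=18337.0 km
Leg 2 bearing: y=sinΔλ·cosφ2=0.61486924, x=cosφ1·sinφ2-sinφ1·cosφ2·cosΔλ=0.73391476; θ=atan2(y, x)=39.9561° ≈ 40.0°
Leg 3: φ1=0.7874437, φ2=-0.7527326, Δφ=-1.5401763, Δλ=-3.1146640 rad; a=sin²(Δφ/2)+cosφ1·cosφ2·sin²(Δλ/2)=0.9996054559; c=2·atan2(√a, √(1-a))=3.101863771; dist=6371·c=19761.974 ≈ 19762.0 km; running total=38099.0 km
Leg 3 bearing: y=sinΔλ·cosφ2=-0.01965081, x=cosφ1·sinφ2-sinφ1·cosφ2·cosΔλ=0.03451665; θ=atan2(y, x)=-29.6535° <0 so +360° → 330.3465° ≈ 330.3°
Leg 4: φ1=-0.7527326, φ2=0.1574462, Δφ=0.9101787, Δλ=1.3364213 rad; a=sin²(Δφ/2)+cosφ1·cosφ2·sin²(Δλ/2)=0.4698987080; c=2·atan2(√a, √(1-a))=1.510557317; dist=6371·c=9623.761 ≈ 9623.8 km; running total=47722.8 km
Leg 4 bearing: y=sinΔλ·cosφ2=0.96062878, x=cosφ1·sinφ2-sinφ1·cosφ2·cosΔλ=0.27123420; θ=atan2(y, x)=74.2329° ≈ 74.2°
Leg 5: φ1=0.1574462, φ2=0.0274977, Δφ=-0.1299485, Δλ=-2.6898334 rad; a=sin²(Δφ/2)+cosφ1·cosφ2·sin²(Δλ/2)=0.9419526909; c=2·atan2(√a, √(1-a))=2.654944536; dist=6371·c=16914.652 ≈ 16914.7 km; running total=64637.5 km
Leg 5 bearing: y=sinΔλ·cosφ2=-0.43638397, x=cosφ1·sinφ2-sinφ1·cosφ2·cosΔλ=0.16816751; θ=atan2(y, x)=-68.9250° <0 so +360° → 291.0750° ≈ 291.1°
Leg 6: φ1=0.0274977, φ2=-0.1432898, Δφ=-0.1707874, Δλ=4.6767843 rad; a=sin²(Δφ/2)+cosφ1·cosφ2·sin²(Δλ/2)=0.5195726151; c=2·atan2(√a, √(1-a))=1.609951561; dist=6371·c=10257.001 ≈ 10257.0 km; running total=74894.5 km
Leg 6 bearing: y=sinΔλ·cosφ2=-0.98912429, x=cosφ1·sinφ2-sinφ1·cosφ2·cosΔλ=-0.14177728; θ=atan2(y, x)=-98.1570° <0 so +360° → 261.8430° ≈ 261.8°
Leg 7: φ1=-0.1432898, φ2=-0.8617040, Δφ=-0.7184142, Δλ=-4.8216763 rad; a=sin²(Δφ/2)+cosφ1·cosφ2·sin²(Δλ/2)=0.4106645255; c=2·atan2(√a, √(1-a))=1.391160828; dist=6371·c=8863.086 ≈ 8863.1 km; running total=83757.6 km
Leg 7 bearing: y=sinΔλ·cosφ2=0.64726051, x=cosφ1·sinφ2-sinφ1·cosφ2·cosΔλ=-0.74103341; θ=atan2(y, x)=138.8642° ≈ 138.9°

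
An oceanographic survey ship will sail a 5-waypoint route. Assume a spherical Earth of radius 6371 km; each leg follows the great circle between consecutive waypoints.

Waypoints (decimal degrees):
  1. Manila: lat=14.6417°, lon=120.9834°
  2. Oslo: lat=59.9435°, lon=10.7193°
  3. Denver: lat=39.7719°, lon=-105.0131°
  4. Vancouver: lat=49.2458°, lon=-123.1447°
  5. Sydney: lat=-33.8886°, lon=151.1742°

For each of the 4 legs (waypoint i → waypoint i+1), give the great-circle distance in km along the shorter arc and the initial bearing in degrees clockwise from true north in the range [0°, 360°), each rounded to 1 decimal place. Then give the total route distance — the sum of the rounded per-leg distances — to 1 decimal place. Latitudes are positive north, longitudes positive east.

Leg 1: dist=9682.8 km, bearing=331.9°
Leg 2: dist=7478.8 km, bearing=311.3°
Leg 3: dist=1774.9 km, bearing=312.4°
Leg 4: dist=12501.7 km, bearing=243.6°
Total: 31438.2 km

Leg 1: φ1=0.2555459, φ2=1.0462114, Δφ=0.7906656, Δλ=-1.9244716 rad; a=sin²(Δφ/2)+cosφ1·cosφ2·sin²(Δλ/2)=0.4745263486; c=2·atan2(√a, √(1-a))=1.519826958; dist=6371·c=9682.818 ≈ 9682.8 km; running total=9682.8 km
Leg 1 bearing: y=sinΔλ·cosφ2=-0.46985398, x=cosφ1·sinφ2-sinφ1·cosφ2·cosΔλ=0.88127272; θ=atan2(y, x)=-28.0645° <0 so +360° → 331.9355° ≈ 331.9°
Leg 2: φ1=1.0462114, φ2=0.6941506, Δφ=-0.3520608, Δλ=-2.0199114 rad; a=sin²(Δφ/2)+cosφ1·cosφ2·sin²(Δλ/2)=0.3067130589; c=2·atan2(√a, √(1-a))=1.173882561; dist=6371·c=7478.806 ≈ 7478.8 km; running total=17161.6 km
Leg 2 bearing: y=sinΔλ·cosφ2=-0.69237683, x=cosφ1·sinφ2-sinφ1·cosφ2·cosΔλ=0.60924130; θ=atan2(y, x)=-48.6546° <0 so +360° → 311.3454° ≈ 311.3°
Leg 3: φ1=0.6941506, φ2=0.8595014, Δφ=0.1653507, Δλ=-0.3164561 rad; a=sin²(Δφ/2)+cosφ1·cosφ2·sin²(Δλ/2)=0.0192770990; c=2·atan2(√a, √(1-a))=0.278583972; dist=6371·c=1774.858 ≈ 1774.9 km; running total=18936.5 km
Leg 3 bearing: y=sinΔλ·cosφ2=-0.20315652, x=cosφ1·sinφ2-sinφ1·cosφ2·cosΔλ=0.18533591; θ=atan2(y, x)=-47.6264° <0 so +360° → 312.3736° ≈ 312.4°
Leg 4: φ1=0.8595014, φ2=-0.5914676, Δφ=-1.4509690, Δλ=4.7877680 rad; a=sin²(Δφ/2)+cosφ1·cosφ2·sin²(Δλ/2)=0.6907829272; c=2·atan2(√a, √(1-a))=1.962286053; dist=6371·c=12501.724 ≈ 12501.7 km; running total=31438.2 km
Leg 4 bearing: y=sinΔλ·cosφ2=-0.82776598, x=cosφ1·sinφ2-sinφ1·cosφ2·cosΔλ=-0.41135263; θ=atan2(y, x)=-116.4248° <0 so +360° → 243.5752° ≈ 243.6°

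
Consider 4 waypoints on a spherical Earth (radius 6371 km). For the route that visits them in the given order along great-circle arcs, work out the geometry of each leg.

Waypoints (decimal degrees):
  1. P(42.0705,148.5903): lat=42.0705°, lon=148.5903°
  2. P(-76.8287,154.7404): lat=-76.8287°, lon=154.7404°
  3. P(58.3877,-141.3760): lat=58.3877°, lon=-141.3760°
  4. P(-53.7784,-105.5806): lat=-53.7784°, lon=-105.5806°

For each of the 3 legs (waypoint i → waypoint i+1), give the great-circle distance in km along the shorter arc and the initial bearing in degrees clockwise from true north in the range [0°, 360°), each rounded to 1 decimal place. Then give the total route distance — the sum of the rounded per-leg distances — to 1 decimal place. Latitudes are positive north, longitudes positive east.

Leg 1: dist=13228.1 km, bearing=178.4°
Leg 2: dist=15673.3 km, bearing=48.3°
Leg 3: dist=12880.4 km, bearing=157.4°
Total: 41781.8 km

Leg 1: φ1=0.7342687, φ2=-1.3409138, Δφ=-2.0751825, Δλ=0.1073395 rad; a=sin²(Δφ/2)+cosφ1·cosφ2·sin²(Δλ/2)=0.7421218319; c=2·atan2(√a, √(1-a))=2.076294837; dist=6371·c=13228.074 ≈ 13228.1 km; running total=13228.1 km
Leg 1 bearing: y=sinΔλ·cosφ2=0.02441178, x=cosφ1·sinφ2-sinφ1·cosφ2·cosΔλ=-0.87459256; θ=atan2(y, x)=178.4012° ≈ 178.4°
Leg 2: φ1=-1.3409138, φ2=1.0190576, Δφ=2.3599714, Δλ=-5.1682061 rad; a=sin²(Δφ/2)+cosφ1·cosφ2·sin²(Δλ/2)=0.8883173317; c=2·atan2(√a, √(1-a))=2.460102192; dist=6371·c=15673.311 ≈ 15673.3 km; running total=28901.4 km
Leg 2 bearing: y=sinΔλ·cosφ2=0.47065196, x=cosφ1·sinφ2-sinφ1·cosφ2·cosΔλ=0.41871868; θ=atan2(y, x)=48.3419° ≈ 48.3°
Leg 3: φ1=1.0190576, φ2=-0.9386101, Δφ=-1.9576678, Δλ=0.6247476 rad; a=sin²(Δφ/2)+cosφ1·cosφ2·sin²(Δλ/2)=0.7178993969; c=2·atan2(√a, √(1-a))=2.021721918; dist=6371·c=12880.390 ≈ 12880.4 km; running total=41781.8 km
Leg 3 bearing: y=sinΔλ·cosφ2=0.34561877, x=cosφ1·sinφ2-sinφ1·cosφ2·cosΔλ=-0.83103976; θ=atan2(y, x)=157.4182° ≈ 157.4°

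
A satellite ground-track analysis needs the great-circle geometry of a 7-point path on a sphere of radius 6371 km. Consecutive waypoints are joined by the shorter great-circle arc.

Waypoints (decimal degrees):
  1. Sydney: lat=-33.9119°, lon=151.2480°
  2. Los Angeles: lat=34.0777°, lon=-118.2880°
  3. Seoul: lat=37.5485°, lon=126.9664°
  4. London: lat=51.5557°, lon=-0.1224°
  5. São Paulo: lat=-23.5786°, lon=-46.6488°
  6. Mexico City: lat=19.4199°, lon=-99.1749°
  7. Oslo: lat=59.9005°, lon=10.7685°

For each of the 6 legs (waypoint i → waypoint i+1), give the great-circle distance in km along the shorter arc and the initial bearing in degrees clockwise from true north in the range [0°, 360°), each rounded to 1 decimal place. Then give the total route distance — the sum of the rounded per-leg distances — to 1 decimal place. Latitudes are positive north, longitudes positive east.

Leg 1: dist=12070.5 km, bearing=60.9°
Leg 2: dist=9583.0 km, bearing=313.8°
Leg 3: dist=8854.2 km, bearing=329.7°
Leg 4: dist=9505.2 km, bearing=221.8°
Leg 5: dist=7435.1 km, bearing=305.5°
Leg 6: dist=9200.6 km, bearing=28.4°
Total: 56648.6 km

Leg 1: φ1=-0.5918743, φ2=0.5947681, Δφ=1.1866424, Δλ=-4.7042907 rad; a=sin²(Δφ/2)+cosφ1·cosφ2·sin²(Δλ/2)=0.6590885377; c=2·atan2(√a, √(1-a))=1.894602339; dist=6371·c=12070.512 ≈ 12070.5 km; running total=12070.5 km
Leg 1 bearing: y=sinΔλ·cosφ2=0.82825132, x=cosφ1·sinφ2-sinφ1·cosφ2·cosΔλ=0.46126251; θ=atan2(y, x)=60.8861° ≈ 60.9°
Leg 2: φ1=0.5947681, φ2=0.6553450, Δφ=0.0605769, Δλ=4.2804968 rad; a=sin²(Δφ/2)+cosφ1·cosφ2·sin²(Δλ/2)=0.4667043560; c=2·atan2(√a, √(1-a))=1.504155725; dist=6371·c=9582.976 ≈ 9583.0 km; running total=21653.5 km
Leg 2 bearing: y=sinΔλ·cosφ2=-0.72003568, x=cosφ1·sinφ2-sinφ1·cosφ2·cosΔλ=0.69073455; θ=atan2(y, x)=-46.1898° <0 so +360° → 313.8102° ≈ 313.8°
Leg 3: φ1=0.6553450, φ2=0.8998167, Δφ=0.2444718, Δλ=-2.2181180 rad; a=sin²(Δφ/2)+cosφ1·cosφ2·sin²(Δλ/2)=0.4099793349; c=2·atan2(√a, √(1-a))=1.389767859; dist=6371·c=8854.211 ≈ 8854.2 km; running total=30507.7 km
Leg 3 bearing: y=sinΔλ·cosφ2=-0.49597393, x=cosφ1·sinφ2-sinφ1·cosφ2·cosΔλ=0.84946747; θ=atan2(y, x)=-30.2791° <0 so +360° → 329.7209° ≈ 329.7°
Leg 4: φ1=0.8998167, φ2=-0.4115242, Δφ=-1.3113409, Δλ=-0.8120389 rad; a=sin²(Δφ/2)+cosφ1·cosφ2·sin²(Δλ/2)=0.4606128818; c=2·atan2(√a, √(1-a))=1.491940391; dist=6371·c=9505.152 ≈ 9505.2 km; running total=40012.9 km
Leg 4 bearing: y=sinΔλ·cosφ2=-0.66510508, x=cosφ1·sinφ2-sinφ1·cosφ2·cosΔλ=-0.74258323; θ=atan2(y, x)=-138.1503° <0 so +360° → 221.8497° ≈ 221.8°
Leg 5: φ1=-0.4115242, φ2=0.3389412, Δφ=0.7504654, Δλ=-0.9167534 rad; a=sin²(Δφ/2)+cosφ1·cosφ2·sin²(Δλ/2)=0.3035577410; c=2·atan2(√a, √(1-a))=1.167030077; dist=6371·c=7435.149 ≈ 7435.1 km; running total=47448.0 km
Leg 5 bearing: y=sinΔλ·cosφ2=-0.74847873, x=cosφ1·sinφ2-sinφ1·cosφ2·cosΔλ=0.53424839; θ=atan2(y, x)=-54.4816° <0 so +360° → 305.5184° ≈ 305.5°
Leg 6: φ1=0.3389412, φ2=1.0454609, Δφ=0.7065198, Δλ=1.9188743 rad; a=sin²(Δφ/2)+cosφ1·cosφ2·sin²(Δλ/2)=0.4368360201; c=2·atan2(√a, √(1-a))=1.444129925; dist=6371·c=9200.552 ≈ 9200.6 km; running total=56648.6 km
Leg 6 bearing: y=sinΔλ·cosφ2=0.47142806, x=cosφ1·sinφ2-sinφ1·cosφ2·cosΔλ=0.87280974; θ=atan2(y, x)=28.3747° ≈ 28.4°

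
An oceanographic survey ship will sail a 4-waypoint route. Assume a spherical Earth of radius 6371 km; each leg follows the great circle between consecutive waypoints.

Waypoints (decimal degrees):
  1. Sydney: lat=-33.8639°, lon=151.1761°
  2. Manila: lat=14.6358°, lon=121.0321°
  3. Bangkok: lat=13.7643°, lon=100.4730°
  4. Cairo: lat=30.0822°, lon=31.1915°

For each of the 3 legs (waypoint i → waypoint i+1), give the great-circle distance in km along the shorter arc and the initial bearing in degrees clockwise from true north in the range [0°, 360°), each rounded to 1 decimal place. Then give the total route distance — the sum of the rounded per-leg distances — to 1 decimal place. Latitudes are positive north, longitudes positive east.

Leg 1: dist=6266.9 km, bearing=324.3°
Leg 2: dist=2217.6 km, bearing=270.1°
Leg 3: dist=7270.0 km, bearing=297.1°
Total: 15754.5 km

Leg 1: φ1=-0.5910366, φ2=0.2554429, Δφ=0.8464795, Δλ=-0.5261120 rad; a=sin²(Δφ/2)+cosφ1·cosφ2·sin²(Δλ/2)=0.2230128161; c=2·atan2(√a, √(1-a))=0.983665807; dist=6371·c=6266.935 ≈ 6266.9 km; running total=6266.9 km
Leg 1 bearing: y=sinΔλ·cosφ2=-0.48588014, x=cosφ1·sinφ2-sinφ1·cosφ2·cosΔλ=0.67604207; θ=atan2(y, x)=-35.7053° <0 so +360° → 324.2947° ≈ 324.3°
Leg 2: φ1=0.2554429, φ2=0.2402324, Δφ=-0.0152105, Δλ=-0.3588240 rad; a=sin²(Δφ/2)+cosφ1·cosφ2·sin²(Δλ/2)=0.0299844742; c=2·atan2(√a, √(1-a))=0.348074996; dist=6371·c=2217.586 ≈ 2217.6 km; running total=8484.5 km
Leg 2 bearing: y=sinΔλ·cosφ2=-0.34108862, x=cosφ1·sinφ2-sinφ1·cosφ2·cosΔλ=0.00042059; θ=atan2(y, x)=-89.9293° <0 so +360° → 270.0707° ≈ 270.1°
Leg 3: φ1=0.2402324, φ2=0.5250334, Δφ=0.2848011, Δλ=-1.2091903 rad; a=sin²(Δφ/2)+cosφ1·cosφ2·sin²(Δλ/2)=0.2917028919; c=2·atan2(√a, √(1-a))=1.141100592; dist=6371·c=7269.952 ≈ 7270.0 km; running total=15754.5 km
Leg 3 bearing: y=sinΔλ·cosφ2=-0.80934764, x=cosφ1·sinφ2-sinφ1·cosφ2·cosΔλ=0.41401167; θ=atan2(y, x)=-62.9086° <0 so +360° → 297.0914° ≈ 297.1°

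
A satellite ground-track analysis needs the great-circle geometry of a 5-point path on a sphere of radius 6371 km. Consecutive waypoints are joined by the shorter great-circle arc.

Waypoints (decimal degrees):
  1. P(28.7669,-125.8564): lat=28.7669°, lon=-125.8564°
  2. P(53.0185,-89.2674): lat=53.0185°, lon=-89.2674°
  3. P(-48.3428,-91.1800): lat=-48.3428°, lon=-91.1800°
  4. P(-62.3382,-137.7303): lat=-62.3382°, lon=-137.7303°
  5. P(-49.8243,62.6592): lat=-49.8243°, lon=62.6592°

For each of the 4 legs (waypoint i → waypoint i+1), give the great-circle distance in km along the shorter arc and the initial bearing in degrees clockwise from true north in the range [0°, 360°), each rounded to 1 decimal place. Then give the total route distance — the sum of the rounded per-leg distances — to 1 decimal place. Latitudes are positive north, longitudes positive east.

Leg 1: dist=4015.8 km, bearing=37.5°
Leg 2: dist=11272.3 km, bearing=181.3°
Leg 3: dist=3233.4 km, bearing=223.9°
Leg 4: dist=7413.5 km, bearing=194.2°
Total: 25935.0 km

Leg 1: φ1=0.5020771, φ2=0.9253474, Δφ=0.4232703, Δλ=0.6385985 rad; a=sin²(Δφ/2)+cosφ1·cosφ2·sin²(Δλ/2)=0.0960832730; c=2·atan2(√a, √(1-a))=0.630329309; dist=6371·c=4015.828 ≈ 4015.8 km; running total=4015.8 km
Leg 1 bearing: y=sinΔλ·cosφ2=0.35857060, x=cosφ1·sinφ2-sinφ1·cosφ2·cosΔλ=0.46779508; θ=atan2(y, x)=37.4706° ≈ 37.5°
Leg 2: φ1=0.9253474, φ2=-0.8437410, Δφ=-1.7690884, Δλ=-0.0333812 rad; a=sin²(Δφ/2)+cosφ1·cosφ2·sin²(Δλ/2)=0.5986089642; c=2·atan2(√a, √(1-a))=1.769315626; dist=6371·c=11272.310 ≈ 11272.3 km; running total=15288.1 km
Leg 2 bearing: y=sinΔλ·cosφ2=-0.02218342, x=cosφ1·sinφ2-sinφ1·cosφ2·cosΔλ=-0.98010866; θ=atan2(y, x)=-178.7034° <0 so +360° → 181.2966° ≈ 181.3°
Leg 3: φ1=-0.8437410, φ2=-1.0880068, Δφ=-0.2442658, Δλ=-0.8124560 rad; a=sin²(Δφ/2)+cosφ1·cosφ2·sin²(Δλ/2)=0.0630237538; c=2·atan2(√a, √(1-a))=0.507520020; dist=6371·c=3233.410 ≈ 3233.4 km; running total=18521.5 km
Leg 3 bearing: y=sinΔλ·cosφ2=-0.33703666, x=cosφ1·sinφ2-sinφ1·cosφ2·cosΔλ=-0.35016186; θ=atan2(y, x)=-136.0942° <0 so +360° → 223.9058° ≈ 223.9°
Leg 4: φ1=-1.0880068, φ2=-0.8695981, Δφ=0.2184088, Δλ=3.4974566 rad; a=sin²(Δφ/2)+cosφ1·cosφ2·sin²(Δλ/2)=0.3020000420; c=2·atan2(√a, √(1-a))=1.163639795; dist=6371·c=7413.549 ≈ 7413.5 km; running total=25935.0 km
Leg 4 bearing: y=sinΔλ·cosφ2=-0.22476476, x=cosφ1·sinφ2-sinφ1·cosφ2·cosΔλ=-0.89031729; θ=atan2(y, x)=-165.8315° <0 so +360° → 194.1685° ≈ 194.2°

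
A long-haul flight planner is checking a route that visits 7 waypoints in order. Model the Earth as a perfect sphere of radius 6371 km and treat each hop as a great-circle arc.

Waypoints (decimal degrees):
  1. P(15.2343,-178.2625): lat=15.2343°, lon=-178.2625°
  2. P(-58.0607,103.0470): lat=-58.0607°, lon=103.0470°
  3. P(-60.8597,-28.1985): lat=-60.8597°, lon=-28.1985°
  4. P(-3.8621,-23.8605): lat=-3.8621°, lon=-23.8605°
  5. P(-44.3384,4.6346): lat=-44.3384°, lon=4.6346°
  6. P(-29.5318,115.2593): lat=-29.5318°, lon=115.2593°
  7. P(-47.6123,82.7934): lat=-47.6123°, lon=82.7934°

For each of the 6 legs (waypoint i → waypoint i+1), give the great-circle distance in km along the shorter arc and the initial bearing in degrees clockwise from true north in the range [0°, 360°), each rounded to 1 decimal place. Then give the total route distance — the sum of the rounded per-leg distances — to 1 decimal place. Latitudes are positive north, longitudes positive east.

Leg 1: φ1=0.2658887, φ2=-1.0133504, Δφ=-1.2792391, Δλ=4.9097770 rad; a=sin²(Δφ/2)+cosφ1·cosφ2·sin²(Δλ/2)=0.5614432235; c=2·atan2(√a, √(1-a))=1.693994181; dist=6371·c=10792.437 ≈ 10792.4 km; running total=10792.4 km
Leg 1 bearing: y=sinΔλ·cosφ2=-0.51874809, x=cosφ1·sinφ2-sinφ1·cosφ2·cosΔλ=-0.84604925; θ=atan2(y, x)=-148.4858° <0 so +360° → 211.5142° ≈ 211.5°
Leg 2: φ1=-1.0133504, φ2=-1.0622021, Δφ=-0.0488518, Δλ=-2.2906661 rad; a=sin²(Δφ/2)+cosφ1·cosφ2·sin²(Δλ/2)=0.2143180041; c=2·atan2(√a, √(1-a))=0.962629439; dist=6371·c=6132.912 ≈ 6132.9 km; running total=16925.3 km
Leg 2 bearing: y=sinΔλ·cosφ2=-0.36613349, x=cosφ1·sinφ2-sinφ1·cosφ2·cosΔλ=-0.73449946; θ=atan2(y, x)=-153.5047° <0 so +360° → 206.4953° ≈ 206.5°
Leg 3: φ1=-1.0622021, φ2=-0.0674064, Δφ=0.9947958, Δλ=0.0757124 rad; a=sin²(Δφ/2)+cosφ1·cosφ2·sin²(Δλ/2)=0.2283588439; c=2·atan2(√a, √(1-a))=0.996454532; dist=6371·c=6348.412 ≈ 6348.4 km; running total=23273.7 km
Leg 3 bearing: y=sinΔλ·cosφ2=0.07546829, x=cosφ1·sinφ2-sinφ1·cosφ2·cosΔλ=0.83615122; θ=atan2(y, x)=5.1574° ≈ 5.2°
Leg 4: φ1=-0.0674064, φ2=-0.7738511, Δφ=-0.7064447, Δλ=0.4973333 rad; a=sin²(Δφ/2)+cosφ1·cosφ2·sin²(Δλ/2)=0.1628862405; c=2·atan2(√a, √(1-a))=0.830878105; dist=6371·c=5293.524 ≈ 5293.5 km; running total=28567.2 km
Leg 4 bearing: y=sinΔλ·cosφ2=0.34122188, x=cosφ1·sinφ2-sinφ1·cosφ2·cosΔλ=-0.65496938; θ=atan2(y, x)=152.4817° ≈ 152.5°
Leg 5: φ1=-0.7738511, φ2=-0.5154271, Δφ=0.2584239, Δλ=1.9307652 rad; a=sin²(Δφ/2)+cosφ1·cosφ2·sin²(Δλ/2)=0.4373568989; c=2·atan2(√a, √(1-a))=1.445180026; dist=6371·c=9207.242 ≈ 9207.2 km; running total=37774.4 km
Leg 5 bearing: y=sinΔλ·cosφ2=0.81431675, x=cosφ1·sinφ2-sinφ1·cosφ2·cosΔλ=-0.56673768; θ=atan2(y, x)=124.8366° ≈ 124.8°
Leg 6: φ1=-0.5154271, φ2=-0.8309914, Δφ=-0.3155643, Δλ=-0.5666368 rad; a=sin²(Δφ/2)+cosφ1·cosφ2·sin²(Δλ/2)=0.0705257570; c=2·atan2(√a, √(1-a))=0.537583694; dist=6371·c=3424.946 ≈ 3424.9 km; running total=41199.3 km
Leg 6 bearing: y=sinΔλ·cosφ2=-0.36187877, x=cosφ1·sinφ2-sinφ1·cosφ2·cosΔλ=-0.36228615; θ=atan2(y, x)=-135.0322° <0 so +360° → 224.9678° ≈ 225.0°

Leg 1: dist=10792.4 km, bearing=211.5°
Leg 2: dist=6132.9 km, bearing=206.5°
Leg 3: dist=6348.4 km, bearing=5.2°
Leg 4: dist=5293.5 km, bearing=152.5°
Leg 5: dist=9207.2 km, bearing=124.8°
Leg 6: dist=3424.9 km, bearing=225.0°
Total: 41199.3 km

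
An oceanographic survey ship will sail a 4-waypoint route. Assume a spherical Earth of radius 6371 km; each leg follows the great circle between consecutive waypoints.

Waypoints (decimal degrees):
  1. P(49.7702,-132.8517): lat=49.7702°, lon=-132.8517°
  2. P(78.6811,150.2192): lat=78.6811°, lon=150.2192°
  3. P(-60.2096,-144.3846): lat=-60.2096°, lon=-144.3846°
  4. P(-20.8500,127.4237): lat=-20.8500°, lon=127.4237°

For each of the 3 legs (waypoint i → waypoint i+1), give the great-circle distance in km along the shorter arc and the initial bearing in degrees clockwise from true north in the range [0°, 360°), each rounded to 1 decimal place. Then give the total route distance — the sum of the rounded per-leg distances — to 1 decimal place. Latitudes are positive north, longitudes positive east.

Leg 1: φ1=0.8686539, φ2=1.3732443, Δφ=0.5045904, Δλ=4.9405192 rad; a=sin²(Δφ/2)+cosφ1·cosφ2·sin²(Δλ/2)=0.1113605583; c=2·atan2(√a, √(1-a))=0.680467166; dist=6371·c=4335.256 ≈ 4335.3 km; running total=4335.3 km
Leg 1 bearing: y=sinΔλ·cosφ2=-0.19118445, x=cosφ1·sinφ2-sinφ1·cosφ2·cosΔλ=0.59940474; θ=atan2(y, x)=-17.6905° <0 so +360° → 342.3095° ≈ 342.3°
Leg 2: φ1=1.3732443, φ2=-1.0508558, Δφ=-2.4241000, Δλ=-5.1418063 rad; a=sin²(Δφ/2)+cosφ1·cosφ2·sin²(Δλ/2)=0.9051853145; c=2·atan2(√a, √(1-a))=2.515580727; dist=6371·c=16026.765 ≈ 16026.8 km; running total=20362.1 km
Leg 2 bearing: y=sinΔλ·cosφ2=0.45172075, x=cosφ1·sinφ2-sinφ1·cosφ2·cosΔλ=-0.37315923; θ=atan2(y, x)=129.5596° ≈ 129.6°
Leg 3: φ1=-1.0508558, φ2=-0.3639011, Δφ=0.6869546, Δλ=4.7439498 rad; a=sin²(Δφ/2)+cosφ1·cosφ2·sin²(Δλ/2)=0.3382309828; c=2·atan2(√a, √(1-a))=1.241330074; dist=6371·c=7908.514 ≈ 7908.5 km; running total=28270.6 km
Leg 3 bearing: y=sinΔλ·cosφ2=-0.93405004, x=cosφ1·sinφ2-sinφ1·cosφ2·cosΔλ=-0.15124040; θ=atan2(y, x)=-99.1974° <0 so +360° → 260.8026° ≈ 260.8°

Leg 1: dist=4335.3 km, bearing=342.3°
Leg 2: dist=16026.8 km, bearing=129.6°
Leg 3: dist=7908.5 km, bearing=260.8°
Total: 28270.6 km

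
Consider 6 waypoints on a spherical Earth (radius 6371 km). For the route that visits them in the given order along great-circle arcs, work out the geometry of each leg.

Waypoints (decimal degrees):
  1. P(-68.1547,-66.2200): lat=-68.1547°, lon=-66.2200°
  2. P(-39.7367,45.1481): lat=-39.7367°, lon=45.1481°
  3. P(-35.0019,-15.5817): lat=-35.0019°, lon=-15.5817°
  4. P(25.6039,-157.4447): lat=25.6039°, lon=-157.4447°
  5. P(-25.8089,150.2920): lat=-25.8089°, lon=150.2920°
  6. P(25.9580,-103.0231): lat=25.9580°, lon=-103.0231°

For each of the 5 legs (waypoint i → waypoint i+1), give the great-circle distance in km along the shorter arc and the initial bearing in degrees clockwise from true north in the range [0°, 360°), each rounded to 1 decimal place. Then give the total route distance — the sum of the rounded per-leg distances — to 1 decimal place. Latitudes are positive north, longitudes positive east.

Leg 1: dist=6751.6 km, bearing=124.8°
Leg 2: dist=5289.8 km, bearing=255.5°
Leg 3: dist=16232.8 km, bearing=264.6°
Leg 4: dist=8007.9 km, bearing=228.5°
Leg 5: dist=12789.8 km, bearing=71.9°
Total: 49071.9 km

Leg 1: φ1=-1.1895239, φ2=-0.6935362, Δφ=0.4959877, Δλ=1.9437400 rad; a=sin²(Δφ/2)+cosφ1·cosφ2·sin²(Δλ/2)=0.2554510124; c=2·atan2(√a, √(1-a))=1.059741035; dist=6371·c=6751.610 ≈ 6751.6 km; running total=6751.6 km
Leg 1 bearing: y=sinΔλ·cosφ2=0.71612895, x=cosφ1·sinφ2-sinφ1·cosφ2·cosΔλ=-0.49793825; θ=atan2(y, x)=124.8116° ≈ 124.8°
Leg 2: φ1=-0.6935362, φ2=-0.6108984, Δφ=0.0826378, Δλ=-1.0599350 rad; a=sin²(Δφ/2)+cosφ1·cosφ2·sin²(Δλ/2)=0.1626695070; c=2·atan2(√a, √(1-a))=0.830291010; dist=6371·c=5289.784 ≈ 5289.8 km; running total=12041.4 km
Leg 2 bearing: y=sinΔλ·cosφ2=-0.71454914, x=cosφ1·sinφ2-sinφ1·cosφ2·cosΔλ=-0.18507318; θ=atan2(y, x)=-104.5209° <0 so +360° → 255.4791° ≈ 255.5°
Leg 3: φ1=-0.6108984, φ2=0.4468724, Δφ=1.0577708, Δλ=-2.4759764 rad; a=sin²(Δφ/2)+cosφ1·cosφ2·sin²(Δλ/2)=0.9144464991; c=2·atan2(√a, √(1-a))=2.547922216; dist=6371·c=16232.812 ≈ 16232.8 km; running total=28274.2 km
Leg 3 bearing: y=sinΔλ·cosφ2=-0.55690304, x=cosφ1·sinφ2-sinφ1·cosφ2·cosΔλ=-0.05287160; θ=atan2(y, x)=-95.4233° <0 so +360° → 264.5767° ≈ 264.6°
Leg 4: φ1=0.4468724, φ2=-0.4504503, Δφ=-0.8973226, Δλ=5.3710186 rad; a=sin²(Δφ/2)+cosφ1·cosφ2·sin²(Δλ/2)=0.3456325806; c=2·atan2(√a, √(1-a))=1.256933723; dist=6371·c=8007.925 ≈ 8007.9 km; running total=36282.1 km
Leg 4 bearing: y=sinΔλ·cosφ2=-0.71194712, x=cosφ1·sinφ2-sinφ1·cosφ2·cosΔλ=-0.63072506; θ=atan2(y, x)=-131.5382° <0 so +360° → 228.4618° ≈ 228.5°
Leg 5: φ1=-0.4504503, φ2=0.4530526, Δφ=0.9035028, Δλ=-4.4211825 rad; a=sin²(Δφ/2)+cosφ1·cosφ2·sin²(Δλ/2)=0.7114804502; c=2·atan2(√a, √(1-a))=2.007506733; dist=6371·c=12789.825 ≈ 12789.8 km; running total=49071.9 km
Leg 5 bearing: y=sinΔλ·cosφ2=0.86126078, x=cosφ1·sinφ2-sinφ1·cosφ2·cosΔλ=0.28166283; θ=atan2(y, x)=71.8904° ≈ 71.9°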